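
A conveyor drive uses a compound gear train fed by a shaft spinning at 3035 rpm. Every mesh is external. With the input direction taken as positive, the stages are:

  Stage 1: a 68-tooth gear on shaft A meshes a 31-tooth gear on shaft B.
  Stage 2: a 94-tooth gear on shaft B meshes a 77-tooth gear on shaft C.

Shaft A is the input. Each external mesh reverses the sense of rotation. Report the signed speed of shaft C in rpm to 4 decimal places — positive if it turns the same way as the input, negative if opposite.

Stage 1 [68T→31T]: ω = 3035.0000×68/31 = 6657.4194 rpm, dir flips to −; running = −6657.4194
Stage 2 [94T→77T]: ω = 6657.4194×94/77 = 8127.2392 rpm, dir flips to +; running = +8127.2392

+8127.2392 rpm (same as input, |ω| = 8127.2392 rpm)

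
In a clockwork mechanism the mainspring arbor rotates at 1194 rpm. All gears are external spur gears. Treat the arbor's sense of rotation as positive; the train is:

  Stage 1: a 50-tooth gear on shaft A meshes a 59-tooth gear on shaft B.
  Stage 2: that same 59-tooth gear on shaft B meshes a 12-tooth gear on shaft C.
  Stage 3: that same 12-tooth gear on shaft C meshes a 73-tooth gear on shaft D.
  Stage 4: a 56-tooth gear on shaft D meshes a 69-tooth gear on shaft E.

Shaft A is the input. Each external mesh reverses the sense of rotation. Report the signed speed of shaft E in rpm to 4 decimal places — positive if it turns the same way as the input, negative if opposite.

Stage 1 [50T→59T]: ω = 1194.0000×50/59 = 1011.8644 rpm, dir flips to −; running = −1011.8644
Stage 2 [59T→12T]: ω = 1011.8644×59/12 = 4975.0000 rpm, dir flips to +; running = +4975.0000
Stage 3 [12T→73T]: ω = 4975.0000×12/73 = 817.8082 rpm, dir flips to −; running = −817.8082
Stage 4 [56T→69T]: ω = 817.8082×56/69 = 663.7284 rpm, dir flips to +; running = +663.7284

+663.7284 rpm (same as input, |ω| = 663.7284 rpm)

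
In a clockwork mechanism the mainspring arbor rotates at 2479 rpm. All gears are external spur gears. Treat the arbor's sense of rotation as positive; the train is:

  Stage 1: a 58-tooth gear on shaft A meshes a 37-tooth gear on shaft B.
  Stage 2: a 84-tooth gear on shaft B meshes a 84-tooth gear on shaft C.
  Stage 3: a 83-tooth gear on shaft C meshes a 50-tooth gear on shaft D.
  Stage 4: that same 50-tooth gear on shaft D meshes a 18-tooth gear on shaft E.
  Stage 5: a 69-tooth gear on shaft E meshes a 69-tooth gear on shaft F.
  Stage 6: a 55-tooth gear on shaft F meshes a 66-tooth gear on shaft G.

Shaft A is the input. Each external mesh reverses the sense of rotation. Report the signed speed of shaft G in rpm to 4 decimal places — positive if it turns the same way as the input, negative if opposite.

+14932.3148 rpm (same as input, |ω| = 14932.3148 rpm)

Stage 1 [58T→37T]: ω = 2479.0000×58/37 = 3886.0000 rpm, dir flips to −; running = −3886.0000
Stage 2 [84T→84T]: ω = 3886.0000×84/84 = 3886.0000 rpm, dir flips to +; running = +3886.0000
Stage 3 [83T→50T]: ω = 3886.0000×83/50 = 6450.7600 rpm, dir flips to −; running = −6450.7600
Stage 4 [50T→18T]: ω = 6450.7600×50/18 = 17918.7778 rpm, dir flips to +; running = +17918.7778
Stage 5 [69T→69T]: ω = 17918.7778×69/69 = 17918.7778 rpm, dir flips to −; running = −17918.7778
Stage 6 [55T→66T]: ω = 17918.7778×55/66 = 14932.3148 rpm, dir flips to +; running = +14932.3148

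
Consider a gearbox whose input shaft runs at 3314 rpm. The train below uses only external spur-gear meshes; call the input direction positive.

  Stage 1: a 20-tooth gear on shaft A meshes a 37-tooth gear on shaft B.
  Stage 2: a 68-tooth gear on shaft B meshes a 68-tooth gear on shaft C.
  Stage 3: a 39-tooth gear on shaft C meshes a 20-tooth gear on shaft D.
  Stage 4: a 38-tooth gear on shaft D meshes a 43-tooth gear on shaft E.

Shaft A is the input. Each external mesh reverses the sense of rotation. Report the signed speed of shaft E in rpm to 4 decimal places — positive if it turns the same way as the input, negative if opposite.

Stage 1 [20T→37T]: ω = 3314.0000×20/37 = 1791.3514 rpm, dir flips to −; running = −1791.3514
Stage 2 [68T→68T]: ω = 1791.3514×68/68 = 1791.3514 rpm, dir flips to +; running = +1791.3514
Stage 3 [39T→20T]: ω = 1791.3514×39/20 = 3493.1351 rpm, dir flips to −; running = −3493.1351
Stage 4 [38T→43T]: ω = 3493.1351×38/43 = 3086.9566 rpm, dir flips to +; running = +3086.9566

+3086.9566 rpm (same as input, |ω| = 3086.9566 rpm)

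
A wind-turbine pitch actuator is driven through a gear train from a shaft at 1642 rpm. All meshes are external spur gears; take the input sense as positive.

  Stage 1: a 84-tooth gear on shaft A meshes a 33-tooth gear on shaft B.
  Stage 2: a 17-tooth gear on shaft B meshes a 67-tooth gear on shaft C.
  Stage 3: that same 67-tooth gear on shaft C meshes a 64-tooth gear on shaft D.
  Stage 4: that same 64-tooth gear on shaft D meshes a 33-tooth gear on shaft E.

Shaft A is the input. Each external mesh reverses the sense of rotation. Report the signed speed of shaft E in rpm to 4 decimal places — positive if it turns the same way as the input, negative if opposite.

+2153.1460 rpm (same as input, |ω| = 2153.1460 rpm)

Stage 1 [84T→33T]: ω = 1642.0000×84/33 = 4179.6364 rpm, dir flips to −; running = −4179.6364
Stage 2 [17T→67T]: ω = 4179.6364×17/67 = 1060.5047 rpm, dir flips to +; running = +1060.5047
Stage 3 [67T→64T]: ω = 1060.5047×67/64 = 1110.2159 rpm, dir flips to −; running = −1110.2159
Stage 4 [64T→33T]: ω = 1110.2159×64/33 = 2153.1460 rpm, dir flips to +; running = +2153.1460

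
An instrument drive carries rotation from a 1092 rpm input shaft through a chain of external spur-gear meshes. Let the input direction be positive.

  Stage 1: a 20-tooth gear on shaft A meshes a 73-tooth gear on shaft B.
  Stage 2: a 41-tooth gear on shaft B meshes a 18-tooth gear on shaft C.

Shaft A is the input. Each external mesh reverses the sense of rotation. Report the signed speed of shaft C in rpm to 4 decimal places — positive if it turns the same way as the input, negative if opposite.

Stage 1 [20T→73T]: ω = 1092.0000×20/73 = 299.1781 rpm, dir flips to −; running = −299.1781
Stage 2 [41T→18T]: ω = 299.1781×41/18 = 681.4612 rpm, dir flips to +; running = +681.4612

+681.4612 rpm (same as input, |ω| = 681.4612 rpm)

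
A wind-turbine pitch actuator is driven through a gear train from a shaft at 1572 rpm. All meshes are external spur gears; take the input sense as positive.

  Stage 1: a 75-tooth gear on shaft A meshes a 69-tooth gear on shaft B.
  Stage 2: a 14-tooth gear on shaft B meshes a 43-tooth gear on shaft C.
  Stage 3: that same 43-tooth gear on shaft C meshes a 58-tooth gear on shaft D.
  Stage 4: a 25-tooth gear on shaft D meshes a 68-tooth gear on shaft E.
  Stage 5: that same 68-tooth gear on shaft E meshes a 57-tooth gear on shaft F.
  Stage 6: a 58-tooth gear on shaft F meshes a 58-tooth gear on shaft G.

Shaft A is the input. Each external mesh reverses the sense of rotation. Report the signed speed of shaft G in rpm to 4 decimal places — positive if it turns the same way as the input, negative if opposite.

Stage 1 [75T→69T]: ω = 1572.0000×75/69 = 1708.6957 rpm, dir flips to −; running = −1708.6957
Stage 2 [14T→43T]: ω = 1708.6957×14/43 = 556.3195 rpm, dir flips to +; running = +556.3195
Stage 3 [43T→58T]: ω = 556.3195×43/58 = 412.4438 rpm, dir flips to −; running = −412.4438
Stage 4 [25T→68T]: ω = 412.4438×25/68 = 151.6337 rpm, dir flips to +; running = +151.6337
Stage 5 [68T→57T]: ω = 151.6337×68/57 = 180.8964 rpm, dir flips to −; running = −180.8964
Stage 6 [58T→58T]: ω = 180.8964×58/58 = 180.8964 rpm, dir flips to +; running = +180.8964

+180.8964 rpm (same as input, |ω| = 180.8964 rpm)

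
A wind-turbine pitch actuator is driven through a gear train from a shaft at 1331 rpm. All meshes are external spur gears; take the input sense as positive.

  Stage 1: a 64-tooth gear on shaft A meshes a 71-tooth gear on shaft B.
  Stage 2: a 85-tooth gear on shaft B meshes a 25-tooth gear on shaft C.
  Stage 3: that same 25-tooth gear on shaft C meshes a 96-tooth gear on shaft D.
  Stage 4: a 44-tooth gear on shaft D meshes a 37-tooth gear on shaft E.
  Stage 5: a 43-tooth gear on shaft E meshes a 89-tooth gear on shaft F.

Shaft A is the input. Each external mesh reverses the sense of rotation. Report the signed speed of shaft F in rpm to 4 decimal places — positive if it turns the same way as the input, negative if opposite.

-610.3469 rpm (opposite to input, |ω| = 610.3469 rpm)

Stage 1 [64T→71T]: ω = 1331.0000×64/71 = 1199.7746 rpm, dir flips to −; running = −1199.7746
Stage 2 [85T→25T]: ω = 1199.7746×85/25 = 4079.2338 rpm, dir flips to +; running = +4079.2338
Stage 3 [25T→96T]: ω = 4079.2338×25/96 = 1062.3005 rpm, dir flips to −; running = −1062.3005
Stage 4 [44T→37T]: ω = 1062.3005×44/37 = 1263.2762 rpm, dir flips to +; running = +1263.2762
Stage 5 [43T→89T]: ω = 1263.2762×43/89 = 610.3469 rpm, dir flips to −; running = −610.3469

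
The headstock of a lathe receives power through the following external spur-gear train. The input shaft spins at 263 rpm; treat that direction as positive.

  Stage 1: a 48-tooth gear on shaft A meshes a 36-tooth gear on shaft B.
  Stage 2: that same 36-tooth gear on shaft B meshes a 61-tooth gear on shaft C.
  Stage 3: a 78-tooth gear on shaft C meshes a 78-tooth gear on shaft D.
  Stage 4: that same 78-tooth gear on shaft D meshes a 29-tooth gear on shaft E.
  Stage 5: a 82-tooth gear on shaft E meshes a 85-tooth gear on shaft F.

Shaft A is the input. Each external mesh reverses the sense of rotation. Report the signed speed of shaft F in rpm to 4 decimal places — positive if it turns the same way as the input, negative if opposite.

-536.9807 rpm (opposite to input, |ω| = 536.9807 rpm)

Stage 1 [48T→36T]: ω = 263.0000×48/36 = 350.6667 rpm, dir flips to −; running = −350.6667
Stage 2 [36T→61T]: ω = 350.6667×36/61 = 206.9508 rpm, dir flips to +; running = +206.9508
Stage 3 [78T→78T]: ω = 206.9508×78/78 = 206.9508 rpm, dir flips to −; running = −206.9508
Stage 4 [78T→29T]: ω = 206.9508×78/29 = 556.6263 rpm, dir flips to +; running = +556.6263
Stage 5 [82T→85T]: ω = 556.6263×82/85 = 536.9807 rpm, dir flips to −; running = −536.9807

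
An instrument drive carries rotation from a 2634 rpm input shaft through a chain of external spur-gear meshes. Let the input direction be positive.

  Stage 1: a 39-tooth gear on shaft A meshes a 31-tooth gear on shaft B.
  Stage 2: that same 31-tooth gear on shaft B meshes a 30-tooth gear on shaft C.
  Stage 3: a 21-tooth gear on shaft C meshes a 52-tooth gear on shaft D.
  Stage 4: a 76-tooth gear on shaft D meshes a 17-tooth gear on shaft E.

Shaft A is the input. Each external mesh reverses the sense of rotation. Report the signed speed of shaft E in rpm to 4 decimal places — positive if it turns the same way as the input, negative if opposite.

Stage 1 [39T→31T]: ω = 2634.0000×39/31 = 3313.7419 rpm, dir flips to −; running = −3313.7419
Stage 2 [31T→30T]: ω = 3313.7419×31/30 = 3424.2000 rpm, dir flips to +; running = +3424.2000
Stage 3 [21T→52T]: ω = 3424.2000×21/52 = 1382.8500 rpm, dir flips to −; running = −1382.8500
Stage 4 [76T→17T]: ω = 1382.8500×76/17 = 6182.1529 rpm, dir flips to +; running = +6182.1529

+6182.1529 rpm (same as input, |ω| = 6182.1529 rpm)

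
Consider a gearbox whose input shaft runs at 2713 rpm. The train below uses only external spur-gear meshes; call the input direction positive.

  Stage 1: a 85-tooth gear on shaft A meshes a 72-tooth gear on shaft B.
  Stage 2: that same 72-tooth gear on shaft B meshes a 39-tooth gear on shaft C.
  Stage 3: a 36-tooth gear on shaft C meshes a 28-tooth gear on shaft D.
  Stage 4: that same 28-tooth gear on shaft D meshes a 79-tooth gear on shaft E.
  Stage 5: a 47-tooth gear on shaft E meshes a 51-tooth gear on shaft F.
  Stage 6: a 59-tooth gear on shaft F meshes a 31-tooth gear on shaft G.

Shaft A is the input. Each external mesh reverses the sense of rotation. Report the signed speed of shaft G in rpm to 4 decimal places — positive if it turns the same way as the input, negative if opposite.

+4726.0414 rpm (same as input, |ω| = 4726.0414 rpm)

Stage 1 [85T→72T]: ω = 2713.0000×85/72 = 3202.8472 rpm, dir flips to −; running = −3202.8472
Stage 2 [72T→39T]: ω = 3202.8472×72/39 = 5912.9487 rpm, dir flips to +; running = +5912.9487
Stage 3 [36T→28T]: ω = 5912.9487×36/28 = 7602.3626 rpm, dir flips to −; running = −7602.3626
Stage 4 [28T→79T]: ω = 7602.3626×28/79 = 2694.5083 rpm, dir flips to +; running = +2694.5083
Stage 5 [47T→51T]: ω = 2694.5083×47/51 = 2483.1743 rpm, dir flips to −; running = −2483.1743
Stage 6 [59T→31T]: ω = 2483.1743×59/31 = 4726.0414 rpm, dir flips to +; running = +4726.0414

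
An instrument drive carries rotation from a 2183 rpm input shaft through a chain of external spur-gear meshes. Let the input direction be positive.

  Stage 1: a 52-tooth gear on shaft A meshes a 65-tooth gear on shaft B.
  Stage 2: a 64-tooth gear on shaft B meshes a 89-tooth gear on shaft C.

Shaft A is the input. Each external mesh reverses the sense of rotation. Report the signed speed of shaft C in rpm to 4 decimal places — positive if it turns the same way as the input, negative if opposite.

Stage 1 [52T→65T]: ω = 2183.0000×52/65 = 1746.4000 rpm, dir flips to −; running = −1746.4000
Stage 2 [64T→89T]: ω = 1746.4000×64/89 = 1255.8382 rpm, dir flips to +; running = +1255.8382

+1255.8382 rpm (same as input, |ω| = 1255.8382 rpm)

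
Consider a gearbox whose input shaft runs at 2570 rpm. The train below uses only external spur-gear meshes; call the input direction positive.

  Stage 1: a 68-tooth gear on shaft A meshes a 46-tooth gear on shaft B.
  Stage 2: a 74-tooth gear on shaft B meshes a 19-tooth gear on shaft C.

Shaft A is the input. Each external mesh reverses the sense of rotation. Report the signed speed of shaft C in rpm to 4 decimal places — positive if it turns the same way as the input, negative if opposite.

Stage 1 [68T→46T]: ω = 2570.0000×68/46 = 3799.1304 rpm, dir flips to −; running = −3799.1304
Stage 2 [74T→19T]: ω = 3799.1304×74/19 = 14796.6133 rpm, dir flips to +; running = +14796.6133

+14796.6133 rpm (same as input, |ω| = 14796.6133 rpm)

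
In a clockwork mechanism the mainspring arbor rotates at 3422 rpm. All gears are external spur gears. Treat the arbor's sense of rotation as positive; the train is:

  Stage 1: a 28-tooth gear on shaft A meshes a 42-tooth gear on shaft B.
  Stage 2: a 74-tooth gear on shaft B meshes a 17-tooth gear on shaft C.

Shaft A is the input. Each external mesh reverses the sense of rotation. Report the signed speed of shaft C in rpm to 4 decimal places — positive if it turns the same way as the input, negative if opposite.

+9930.5098 rpm (same as input, |ω| = 9930.5098 rpm)

Stage 1 [28T→42T]: ω = 3422.0000×28/42 = 2281.3333 rpm, dir flips to −; running = −2281.3333
Stage 2 [74T→17T]: ω = 2281.3333×74/17 = 9930.5098 rpm, dir flips to +; running = +9930.5098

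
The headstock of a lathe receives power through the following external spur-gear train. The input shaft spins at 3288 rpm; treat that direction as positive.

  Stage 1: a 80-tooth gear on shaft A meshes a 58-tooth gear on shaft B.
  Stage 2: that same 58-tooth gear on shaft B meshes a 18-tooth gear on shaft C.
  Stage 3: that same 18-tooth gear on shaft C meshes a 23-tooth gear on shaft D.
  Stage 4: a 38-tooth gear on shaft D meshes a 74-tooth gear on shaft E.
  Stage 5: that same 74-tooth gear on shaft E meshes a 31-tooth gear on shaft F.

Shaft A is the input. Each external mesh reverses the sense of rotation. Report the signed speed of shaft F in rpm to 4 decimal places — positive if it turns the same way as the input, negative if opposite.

-14018.9621 rpm (opposite to input, |ω| = 14018.9621 rpm)

Stage 1 [80T→58T]: ω = 3288.0000×80/58 = 4535.1724 rpm, dir flips to −; running = −4535.1724
Stage 2 [58T→18T]: ω = 4535.1724×58/18 = 14613.3333 rpm, dir flips to +; running = +14613.3333
Stage 3 [18T→23T]: ω = 14613.3333×18/23 = 11436.5217 rpm, dir flips to −; running = −11436.5217
Stage 4 [38T→74T]: ω = 11436.5217×38/74 = 5872.8085 rpm, dir flips to +; running = +5872.8085
Stage 5 [74T→31T]: ω = 5872.8085×74/31 = 14018.9621 rpm, dir flips to −; running = −14018.9621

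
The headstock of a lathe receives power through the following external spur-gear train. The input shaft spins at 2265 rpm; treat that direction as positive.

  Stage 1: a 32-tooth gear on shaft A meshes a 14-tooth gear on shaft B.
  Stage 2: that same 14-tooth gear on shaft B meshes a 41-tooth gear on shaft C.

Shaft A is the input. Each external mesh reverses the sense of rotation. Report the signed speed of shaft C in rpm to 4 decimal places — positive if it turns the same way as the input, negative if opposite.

Stage 1 [32T→14T]: ω = 2265.0000×32/14 = 5177.1429 rpm, dir flips to −; running = −5177.1429
Stage 2 [14T→41T]: ω = 5177.1429×14/41 = 1767.8049 rpm, dir flips to +; running = +1767.8049

+1767.8049 rpm (same as input, |ω| = 1767.8049 rpm)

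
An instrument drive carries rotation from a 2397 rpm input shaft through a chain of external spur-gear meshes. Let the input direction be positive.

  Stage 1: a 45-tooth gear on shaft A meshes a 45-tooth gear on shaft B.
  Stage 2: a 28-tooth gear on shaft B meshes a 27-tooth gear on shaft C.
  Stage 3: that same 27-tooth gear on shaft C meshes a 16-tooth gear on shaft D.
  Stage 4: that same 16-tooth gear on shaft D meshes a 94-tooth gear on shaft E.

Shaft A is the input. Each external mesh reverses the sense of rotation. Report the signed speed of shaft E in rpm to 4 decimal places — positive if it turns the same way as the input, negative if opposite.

Stage 1 [45T→45T]: ω = 2397.0000×45/45 = 2397.0000 rpm, dir flips to −; running = −2397.0000
Stage 2 [28T→27T]: ω = 2397.0000×28/27 = 2485.7778 rpm, dir flips to +; running = +2485.7778
Stage 3 [27T→16T]: ω = 2485.7778×27/16 = 4194.7500 rpm, dir flips to −; running = −4194.7500
Stage 4 [16T→94T]: ω = 4194.7500×16/94 = 714.0000 rpm, dir flips to +; running = +714.0000

+714.0000 rpm (same as input, |ω| = 714.0000 rpm)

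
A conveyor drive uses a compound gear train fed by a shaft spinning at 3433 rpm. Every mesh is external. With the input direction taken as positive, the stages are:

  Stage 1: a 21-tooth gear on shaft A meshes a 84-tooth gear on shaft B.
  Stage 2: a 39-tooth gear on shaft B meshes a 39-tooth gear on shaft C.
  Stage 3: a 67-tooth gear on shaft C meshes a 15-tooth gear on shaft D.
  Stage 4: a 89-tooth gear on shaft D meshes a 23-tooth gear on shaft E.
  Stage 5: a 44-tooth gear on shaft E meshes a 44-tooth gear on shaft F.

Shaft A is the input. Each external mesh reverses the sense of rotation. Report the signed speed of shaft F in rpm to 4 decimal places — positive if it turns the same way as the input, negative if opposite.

Stage 1 [21T→84T]: ω = 3433.0000×21/84 = 858.2500 rpm, dir flips to −; running = −858.2500
Stage 2 [39T→39T]: ω = 858.2500×39/39 = 858.2500 rpm, dir flips to +; running = +858.2500
Stage 3 [67T→15T]: ω = 858.2500×67/15 = 3833.5167 rpm, dir flips to −; running = −3833.5167
Stage 4 [89T→23T]: ω = 3833.5167×89/23 = 14834.0428 rpm, dir flips to +; running = +14834.0428
Stage 5 [44T→44T]: ω = 14834.0428×44/44 = 14834.0428 rpm, dir flips to −; running = −14834.0428

-14834.0428 rpm (opposite to input, |ω| = 14834.0428 rpm)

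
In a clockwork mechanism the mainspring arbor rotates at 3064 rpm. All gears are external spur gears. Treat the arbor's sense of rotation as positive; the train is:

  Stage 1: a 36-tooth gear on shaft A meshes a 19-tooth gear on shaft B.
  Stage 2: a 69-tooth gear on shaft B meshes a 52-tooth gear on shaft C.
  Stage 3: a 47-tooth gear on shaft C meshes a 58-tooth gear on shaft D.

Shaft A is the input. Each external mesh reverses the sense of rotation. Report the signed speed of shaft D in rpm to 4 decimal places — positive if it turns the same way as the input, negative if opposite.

Stage 1 [36T→19T]: ω = 3064.0000×36/19 = 5805.4737 rpm, dir flips to −; running = −5805.4737
Stage 2 [69T→52T]: ω = 5805.4737×69/52 = 7703.4170 rpm, dir flips to +; running = +7703.4170
Stage 3 [47T→58T]: ω = 7703.4170×47/58 = 6242.4241 rpm, dir flips to −; running = −6242.4241

-6242.4241 rpm (opposite to input, |ω| = 6242.4241 rpm)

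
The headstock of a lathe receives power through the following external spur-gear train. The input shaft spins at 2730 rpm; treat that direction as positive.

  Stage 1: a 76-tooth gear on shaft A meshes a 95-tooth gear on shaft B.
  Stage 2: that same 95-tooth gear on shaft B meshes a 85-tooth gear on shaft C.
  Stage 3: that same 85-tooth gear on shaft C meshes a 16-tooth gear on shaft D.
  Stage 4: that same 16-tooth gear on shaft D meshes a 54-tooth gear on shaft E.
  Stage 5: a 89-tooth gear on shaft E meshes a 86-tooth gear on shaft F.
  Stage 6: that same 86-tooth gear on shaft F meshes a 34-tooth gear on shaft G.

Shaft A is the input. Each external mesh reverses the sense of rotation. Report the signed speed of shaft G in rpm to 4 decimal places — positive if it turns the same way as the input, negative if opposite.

Stage 1 [76T→95T]: ω = 2730.0000×76/95 = 2184.0000 rpm, dir flips to −; running = −2184.0000
Stage 2 [95T→85T]: ω = 2184.0000×95/85 = 2440.9412 rpm, dir flips to +; running = +2440.9412
Stage 3 [85T→16T]: ω = 2440.9412×85/16 = 12967.5000 rpm, dir flips to −; running = −12967.5000
Stage 4 [16T→54T]: ω = 12967.5000×16/54 = 3842.2222 rpm, dir flips to +; running = +3842.2222
Stage 5 [89T→86T]: ω = 3842.2222×89/86 = 3976.2532 rpm, dir flips to −; running = −3976.2532
Stage 6 [86T→34T]: ω = 3976.2532×86/34 = 10057.5817 rpm, dir flips to +; running = +10057.5817

+10057.5817 rpm (same as input, |ω| = 10057.5817 rpm)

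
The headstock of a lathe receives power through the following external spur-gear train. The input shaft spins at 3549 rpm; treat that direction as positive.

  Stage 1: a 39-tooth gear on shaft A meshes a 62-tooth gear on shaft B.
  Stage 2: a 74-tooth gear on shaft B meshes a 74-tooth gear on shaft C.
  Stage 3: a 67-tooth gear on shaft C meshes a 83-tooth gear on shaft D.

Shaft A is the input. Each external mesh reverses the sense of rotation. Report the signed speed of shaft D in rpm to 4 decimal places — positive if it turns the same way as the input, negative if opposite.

-1802.0865 rpm (opposite to input, |ω| = 1802.0865 rpm)

Stage 1 [39T→62T]: ω = 3549.0000×39/62 = 2232.4355 rpm, dir flips to −; running = −2232.4355
Stage 2 [74T→74T]: ω = 2232.4355×74/74 = 2232.4355 rpm, dir flips to +; running = +2232.4355
Stage 3 [67T→83T]: ω = 2232.4355×67/83 = 1802.0865 rpm, dir flips to −; running = −1802.0865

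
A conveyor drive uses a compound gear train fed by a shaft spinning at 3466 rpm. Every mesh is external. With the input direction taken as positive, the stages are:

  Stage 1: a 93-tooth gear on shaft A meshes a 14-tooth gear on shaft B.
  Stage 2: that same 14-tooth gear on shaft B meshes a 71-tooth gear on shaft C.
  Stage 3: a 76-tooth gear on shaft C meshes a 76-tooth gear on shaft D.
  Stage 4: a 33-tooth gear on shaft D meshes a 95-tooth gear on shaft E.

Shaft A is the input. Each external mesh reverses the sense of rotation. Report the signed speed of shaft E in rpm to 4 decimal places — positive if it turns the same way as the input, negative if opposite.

+1577.0428 rpm (same as input, |ω| = 1577.0428 rpm)

Stage 1 [93T→14T]: ω = 3466.0000×93/14 = 23024.1429 rpm, dir flips to −; running = −23024.1429
Stage 2 [14T→71T]: ω = 23024.1429×14/71 = 4539.9718 rpm, dir flips to +; running = +4539.9718
Stage 3 [76T→76T]: ω = 4539.9718×76/76 = 4539.9718 rpm, dir flips to −; running = −4539.9718
Stage 4 [33T→95T]: ω = 4539.9718×33/95 = 1577.0428 rpm, dir flips to +; running = +1577.0428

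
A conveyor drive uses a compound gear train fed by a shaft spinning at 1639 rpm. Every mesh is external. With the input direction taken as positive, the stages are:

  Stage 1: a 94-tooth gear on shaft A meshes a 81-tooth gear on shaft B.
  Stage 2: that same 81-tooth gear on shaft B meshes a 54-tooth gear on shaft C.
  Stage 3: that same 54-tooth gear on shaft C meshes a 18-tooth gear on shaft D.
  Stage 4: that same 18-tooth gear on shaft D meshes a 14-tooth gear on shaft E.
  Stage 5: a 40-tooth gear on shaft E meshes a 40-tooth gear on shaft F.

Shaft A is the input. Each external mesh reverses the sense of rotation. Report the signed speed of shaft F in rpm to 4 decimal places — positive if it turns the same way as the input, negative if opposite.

Stage 1 [94T→81T]: ω = 1639.0000×94/81 = 1902.0494 rpm, dir flips to −; running = −1902.0494
Stage 2 [81T→54T]: ω = 1902.0494×81/54 = 2853.0741 rpm, dir flips to +; running = +2853.0741
Stage 3 [54T→18T]: ω = 2853.0741×54/18 = 8559.2222 rpm, dir flips to −; running = −8559.2222
Stage 4 [18T→14T]: ω = 8559.2222×18/14 = 11004.7143 rpm, dir flips to +; running = +11004.7143
Stage 5 [40T→40T]: ω = 11004.7143×40/40 = 11004.7143 rpm, dir flips to −; running = −11004.7143

-11004.7143 rpm (opposite to input, |ω| = 11004.7143 rpm)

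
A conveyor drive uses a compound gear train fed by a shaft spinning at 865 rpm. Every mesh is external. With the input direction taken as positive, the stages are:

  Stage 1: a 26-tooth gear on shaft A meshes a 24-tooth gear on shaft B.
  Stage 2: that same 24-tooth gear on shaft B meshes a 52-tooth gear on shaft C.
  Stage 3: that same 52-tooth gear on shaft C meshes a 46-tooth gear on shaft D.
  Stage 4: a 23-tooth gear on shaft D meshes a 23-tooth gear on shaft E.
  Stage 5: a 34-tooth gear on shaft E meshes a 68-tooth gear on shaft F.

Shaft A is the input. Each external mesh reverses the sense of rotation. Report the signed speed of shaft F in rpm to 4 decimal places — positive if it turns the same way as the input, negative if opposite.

Stage 1 [26T→24T]: ω = 865.0000×26/24 = 937.0833 rpm, dir flips to −; running = −937.0833
Stage 2 [24T→52T]: ω = 937.0833×24/52 = 432.5000 rpm, dir flips to +; running = +432.5000
Stage 3 [52T→46T]: ω = 432.5000×52/46 = 488.9130 rpm, dir flips to −; running = −488.9130
Stage 4 [23T→23T]: ω = 488.9130×23/23 = 488.9130 rpm, dir flips to +; running = +488.9130
Stage 5 [34T→68T]: ω = 488.9130×34/68 = 244.4565 rpm, dir flips to −; running = −244.4565

-244.4565 rpm (opposite to input, |ω| = 244.4565 rpm)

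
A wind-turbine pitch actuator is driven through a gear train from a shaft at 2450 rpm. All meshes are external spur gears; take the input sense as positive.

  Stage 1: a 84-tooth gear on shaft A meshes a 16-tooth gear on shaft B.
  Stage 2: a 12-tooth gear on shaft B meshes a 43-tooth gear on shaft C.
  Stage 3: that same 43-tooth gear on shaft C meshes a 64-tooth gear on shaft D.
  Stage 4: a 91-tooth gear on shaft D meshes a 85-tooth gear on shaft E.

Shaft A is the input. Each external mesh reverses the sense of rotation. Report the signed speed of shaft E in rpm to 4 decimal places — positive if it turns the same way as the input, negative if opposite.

+2581.9577 rpm (same as input, |ω| = 2581.9577 rpm)

Stage 1 [84T→16T]: ω = 2450.0000×84/16 = 12862.5000 rpm, dir flips to −; running = −12862.5000
Stage 2 [12T→43T]: ω = 12862.5000×12/43 = 3589.5349 rpm, dir flips to +; running = +3589.5349
Stage 3 [43T→64T]: ω = 3589.5349×43/64 = 2411.7188 rpm, dir flips to −; running = −2411.7188
Stage 4 [91T→85T]: ω = 2411.7188×91/85 = 2581.9577 rpm, dir flips to +; running = +2581.9577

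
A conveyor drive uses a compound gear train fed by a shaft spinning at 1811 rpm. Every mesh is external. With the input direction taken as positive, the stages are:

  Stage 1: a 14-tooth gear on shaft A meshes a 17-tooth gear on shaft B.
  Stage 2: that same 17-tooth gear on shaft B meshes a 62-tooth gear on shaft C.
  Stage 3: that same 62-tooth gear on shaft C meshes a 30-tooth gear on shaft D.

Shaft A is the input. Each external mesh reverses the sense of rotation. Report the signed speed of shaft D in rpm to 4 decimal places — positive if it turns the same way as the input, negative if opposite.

-845.1333 rpm (opposite to input, |ω| = 845.1333 rpm)

Stage 1 [14T→17T]: ω = 1811.0000×14/17 = 1491.4118 rpm, dir flips to −; running = −1491.4118
Stage 2 [17T→62T]: ω = 1491.4118×17/62 = 408.9355 rpm, dir flips to +; running = +408.9355
Stage 3 [62T→30T]: ω = 408.9355×62/30 = 845.1333 rpm, dir flips to −; running = −845.1333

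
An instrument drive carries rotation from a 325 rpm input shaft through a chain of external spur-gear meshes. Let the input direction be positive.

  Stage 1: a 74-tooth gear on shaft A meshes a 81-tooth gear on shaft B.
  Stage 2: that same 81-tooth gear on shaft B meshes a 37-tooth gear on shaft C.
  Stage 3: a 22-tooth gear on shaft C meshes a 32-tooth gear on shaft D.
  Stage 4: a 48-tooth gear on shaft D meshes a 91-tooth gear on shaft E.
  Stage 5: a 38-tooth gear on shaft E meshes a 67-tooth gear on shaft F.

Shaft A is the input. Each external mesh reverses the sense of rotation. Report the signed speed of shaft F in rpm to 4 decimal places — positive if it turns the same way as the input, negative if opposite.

-133.6887 rpm (opposite to input, |ω| = 133.6887 rpm)

Stage 1 [74T→81T]: ω = 325.0000×74/81 = 296.9136 rpm, dir flips to −; running = −296.9136
Stage 2 [81T→37T]: ω = 296.9136×81/37 = 650.0000 rpm, dir flips to +; running = +650.0000
Stage 3 [22T→32T]: ω = 650.0000×22/32 = 446.8750 rpm, dir flips to −; running = −446.8750
Stage 4 [48T→91T]: ω = 446.8750×48/91 = 235.7143 rpm, dir flips to +; running = +235.7143
Stage 5 [38T→67T]: ω = 235.7143×38/67 = 133.6887 rpm, dir flips to −; running = −133.6887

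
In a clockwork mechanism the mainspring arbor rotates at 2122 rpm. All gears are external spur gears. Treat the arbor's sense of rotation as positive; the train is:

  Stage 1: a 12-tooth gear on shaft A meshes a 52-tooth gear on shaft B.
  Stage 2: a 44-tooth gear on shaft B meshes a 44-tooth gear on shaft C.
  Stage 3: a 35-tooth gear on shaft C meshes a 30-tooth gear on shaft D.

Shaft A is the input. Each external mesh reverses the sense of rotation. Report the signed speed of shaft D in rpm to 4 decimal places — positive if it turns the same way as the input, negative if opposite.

Stage 1 [12T→52T]: ω = 2122.0000×12/52 = 489.6923 rpm, dir flips to −; running = −489.6923
Stage 2 [44T→44T]: ω = 489.6923×44/44 = 489.6923 rpm, dir flips to +; running = +489.6923
Stage 3 [35T→30T]: ω = 489.6923×35/30 = 571.3077 rpm, dir flips to −; running = −571.3077

-571.3077 rpm (opposite to input, |ω| = 571.3077 rpm)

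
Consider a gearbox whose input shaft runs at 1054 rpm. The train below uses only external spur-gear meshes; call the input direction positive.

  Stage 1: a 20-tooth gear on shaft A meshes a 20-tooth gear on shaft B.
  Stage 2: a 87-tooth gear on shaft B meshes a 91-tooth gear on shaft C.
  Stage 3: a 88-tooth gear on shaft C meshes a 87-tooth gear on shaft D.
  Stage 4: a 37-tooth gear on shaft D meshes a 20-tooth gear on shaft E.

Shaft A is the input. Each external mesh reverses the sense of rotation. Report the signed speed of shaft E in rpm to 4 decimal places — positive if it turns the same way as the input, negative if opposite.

Stage 1 [20T→20T]: ω = 1054.0000×20/20 = 1054.0000 rpm, dir flips to −; running = −1054.0000
Stage 2 [87T→91T]: ω = 1054.0000×87/91 = 1007.6703 rpm, dir flips to +; running = +1007.6703
Stage 3 [88T→87T]: ω = 1007.6703×88/87 = 1019.2527 rpm, dir flips to −; running = −1019.2527
Stage 4 [37T→20T]: ω = 1019.2527×37/20 = 1885.6176 rpm, dir flips to +; running = +1885.6176

+1885.6176 rpm (same as input, |ω| = 1885.6176 rpm)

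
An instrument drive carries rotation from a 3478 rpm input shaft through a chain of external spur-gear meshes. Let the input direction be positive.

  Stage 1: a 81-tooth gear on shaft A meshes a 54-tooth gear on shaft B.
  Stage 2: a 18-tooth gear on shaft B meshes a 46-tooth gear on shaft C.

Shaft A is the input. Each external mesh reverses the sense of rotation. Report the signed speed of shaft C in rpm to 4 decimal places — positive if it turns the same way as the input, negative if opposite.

Stage 1 [81T→54T]: ω = 3478.0000×81/54 = 5217.0000 rpm, dir flips to −; running = −5217.0000
Stage 2 [18T→46T]: ω = 5217.0000×18/46 = 2041.4348 rpm, dir flips to +; running = +2041.4348

+2041.4348 rpm (same as input, |ω| = 2041.4348 rpm)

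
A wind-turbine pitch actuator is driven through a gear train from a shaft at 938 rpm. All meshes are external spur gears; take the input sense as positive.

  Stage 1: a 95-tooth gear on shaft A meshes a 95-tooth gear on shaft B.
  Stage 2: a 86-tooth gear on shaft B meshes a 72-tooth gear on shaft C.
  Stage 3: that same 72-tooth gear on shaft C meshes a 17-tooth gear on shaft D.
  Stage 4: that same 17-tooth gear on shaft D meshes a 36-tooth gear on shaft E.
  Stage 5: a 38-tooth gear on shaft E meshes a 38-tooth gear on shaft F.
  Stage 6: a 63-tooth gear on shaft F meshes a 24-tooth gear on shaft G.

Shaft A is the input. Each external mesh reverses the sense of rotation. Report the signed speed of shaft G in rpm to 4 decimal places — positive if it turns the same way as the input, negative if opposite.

+5882.0417 rpm (same as input, |ω| = 5882.0417 rpm)

Stage 1 [95T→95T]: ω = 938.0000×95/95 = 938.0000 rpm, dir flips to −; running = −938.0000
Stage 2 [86T→72T]: ω = 938.0000×86/72 = 1120.3889 rpm, dir flips to +; running = +1120.3889
Stage 3 [72T→17T]: ω = 1120.3889×72/17 = 4745.1765 rpm, dir flips to −; running = −4745.1765
Stage 4 [17T→36T]: ω = 4745.1765×17/36 = 2240.7778 rpm, dir flips to +; running = +2240.7778
Stage 5 [38T→38T]: ω = 2240.7778×38/38 = 2240.7778 rpm, dir flips to −; running = −2240.7778
Stage 6 [63T→24T]: ω = 2240.7778×63/24 = 5882.0417 rpm, dir flips to +; running = +5882.0417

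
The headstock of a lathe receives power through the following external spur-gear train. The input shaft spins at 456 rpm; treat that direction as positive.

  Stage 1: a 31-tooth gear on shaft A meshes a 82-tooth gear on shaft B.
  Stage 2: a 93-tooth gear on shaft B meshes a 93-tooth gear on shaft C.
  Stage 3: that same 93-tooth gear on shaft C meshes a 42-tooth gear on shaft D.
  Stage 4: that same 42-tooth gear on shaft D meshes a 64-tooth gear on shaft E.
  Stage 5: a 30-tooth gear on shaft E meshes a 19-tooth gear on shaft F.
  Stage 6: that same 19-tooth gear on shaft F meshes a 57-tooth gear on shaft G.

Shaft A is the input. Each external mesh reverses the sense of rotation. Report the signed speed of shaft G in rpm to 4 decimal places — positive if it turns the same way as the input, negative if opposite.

+131.8445 rpm (same as input, |ω| = 131.8445 rpm)

Stage 1 [31T→82T]: ω = 456.0000×31/82 = 172.3902 rpm, dir flips to −; running = −172.3902
Stage 2 [93T→93T]: ω = 172.3902×93/93 = 172.3902 rpm, dir flips to +; running = +172.3902
Stage 3 [93T→42T]: ω = 172.3902×93/42 = 381.7213 rpm, dir flips to −; running = −381.7213
Stage 4 [42T→64T]: ω = 381.7213×42/64 = 250.5046 rpm, dir flips to +; running = +250.5046
Stage 5 [30T→19T]: ω = 250.5046×30/19 = 395.5335 rpm, dir flips to −; running = −395.5335
Stage 6 [19T→57T]: ω = 395.5335×19/57 = 131.8445 rpm, dir flips to +; running = +131.8445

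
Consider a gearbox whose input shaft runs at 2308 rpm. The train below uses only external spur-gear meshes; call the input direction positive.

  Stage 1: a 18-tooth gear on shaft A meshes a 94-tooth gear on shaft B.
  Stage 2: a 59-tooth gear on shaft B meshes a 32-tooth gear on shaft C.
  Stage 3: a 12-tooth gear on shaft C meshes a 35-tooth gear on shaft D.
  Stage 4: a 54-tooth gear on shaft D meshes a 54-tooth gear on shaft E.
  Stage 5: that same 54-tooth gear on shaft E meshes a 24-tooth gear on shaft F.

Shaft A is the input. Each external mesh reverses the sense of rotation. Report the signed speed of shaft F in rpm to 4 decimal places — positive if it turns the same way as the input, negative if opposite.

-628.6055 rpm (opposite to input, |ω| = 628.6055 rpm)

Stage 1 [18T→94T]: ω = 2308.0000×18/94 = 441.9574 rpm, dir flips to −; running = −441.9574
Stage 2 [59T→32T]: ω = 441.9574×59/32 = 814.8590 rpm, dir flips to +; running = +814.8590
Stage 3 [12T→35T]: ω = 814.8590×12/35 = 279.3802 rpm, dir flips to −; running = −279.3802
Stage 4 [54T→54T]: ω = 279.3802×54/54 = 279.3802 rpm, dir flips to +; running = +279.3802
Stage 5 [54T→24T]: ω = 279.3802×54/24 = 628.6055 rpm, dir flips to −; running = −628.6055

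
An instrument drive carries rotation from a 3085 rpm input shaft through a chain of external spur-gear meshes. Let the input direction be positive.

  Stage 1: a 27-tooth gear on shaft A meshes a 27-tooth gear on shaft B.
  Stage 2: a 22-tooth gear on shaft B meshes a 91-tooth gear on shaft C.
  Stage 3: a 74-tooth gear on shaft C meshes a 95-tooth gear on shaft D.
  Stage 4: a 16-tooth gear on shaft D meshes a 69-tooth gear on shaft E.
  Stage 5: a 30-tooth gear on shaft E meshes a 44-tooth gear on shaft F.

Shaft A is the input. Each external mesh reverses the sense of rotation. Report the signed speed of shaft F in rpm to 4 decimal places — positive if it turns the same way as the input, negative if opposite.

Stage 1 [27T→27T]: ω = 3085.0000×27/27 = 3085.0000 rpm, dir flips to −; running = −3085.0000
Stage 2 [22T→91T]: ω = 3085.0000×22/91 = 745.8242 rpm, dir flips to +; running = +745.8242
Stage 3 [74T→95T]: ω = 745.8242×74/95 = 580.9578 rpm, dir flips to −; running = −580.9578
Stage 4 [16T→69T]: ω = 580.9578×16/69 = 134.7148 rpm, dir flips to +; running = +134.7148
Stage 5 [30T→44T]: ω = 134.7148×30/44 = 91.8510 rpm, dir flips to −; running = −91.8510

-91.8510 rpm (opposite to input, |ω| = 91.8510 rpm)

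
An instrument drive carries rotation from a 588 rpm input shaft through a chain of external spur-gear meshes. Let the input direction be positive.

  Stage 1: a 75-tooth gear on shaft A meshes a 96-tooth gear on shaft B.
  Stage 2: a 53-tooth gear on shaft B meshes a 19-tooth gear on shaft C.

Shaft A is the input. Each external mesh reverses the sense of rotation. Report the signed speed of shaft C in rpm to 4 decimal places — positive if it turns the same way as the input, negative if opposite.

+1281.4145 rpm (same as input, |ω| = 1281.4145 rpm)

Stage 1 [75T→96T]: ω = 588.0000×75/96 = 459.3750 rpm, dir flips to −; running = −459.3750
Stage 2 [53T→19T]: ω = 459.3750×53/19 = 1281.4145 rpm, dir flips to +; running = +1281.4145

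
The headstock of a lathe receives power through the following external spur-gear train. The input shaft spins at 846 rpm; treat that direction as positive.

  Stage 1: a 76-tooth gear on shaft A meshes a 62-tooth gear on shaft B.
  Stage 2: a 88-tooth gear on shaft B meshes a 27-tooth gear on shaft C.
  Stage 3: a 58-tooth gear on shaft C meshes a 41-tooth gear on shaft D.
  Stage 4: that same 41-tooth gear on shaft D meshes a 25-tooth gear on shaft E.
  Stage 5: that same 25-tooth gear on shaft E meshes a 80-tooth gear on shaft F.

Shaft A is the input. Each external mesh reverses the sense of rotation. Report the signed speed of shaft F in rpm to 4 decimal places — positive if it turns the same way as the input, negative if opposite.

-2450.4688 rpm (opposite to input, |ω| = 2450.4688 rpm)

Stage 1 [76T→62T]: ω = 846.0000×76/62 = 1037.0323 rpm, dir flips to −; running = −1037.0323
Stage 2 [88T→27T]: ω = 1037.0323×88/27 = 3379.9570 rpm, dir flips to +; running = +3379.9570
Stage 3 [58T→41T]: ω = 3379.9570×58/41 = 4781.4026 rpm, dir flips to −; running = −4781.4026
Stage 4 [41T→25T]: ω = 4781.4026×41/25 = 7841.5002 rpm, dir flips to +; running = +7841.5002
Stage 5 [25T→80T]: ω = 7841.5002×25/80 = 2450.4688 rpm, dir flips to −; running = −2450.4688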